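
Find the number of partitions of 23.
1255

p(n) counts ways to write n as a sum of positive integers (order ignored).
Euler's pentagonal recurrence: p(k) = p(k-1) + p(k-2) - p(k-5) - p(k-7) + p(k-12) + p(k-15) - ... (offsets j(3j∓1)/2, signs ++--, p(0)=1, p(<0)=0).
DP table for k = 0..22: p(0)=1, p(1)=1, p(2)=2, p(3)=3, p(4)=5, p(5)=7, p(6)=11, p(7)=15, p(8)=22, p(9)=30, p(10)=42, p(11)=56, p(12)=77, p(13)=101, p(14)=135, p(15)=176, p(16)=231, p(17)=297, p(18)=385, p(19)=490, p(20)=627, p(21)=792, p(22)=1002.
Final step: p(23) = p(22) + p(21) - p(18) - p(16) + p(11) + p(8) - p(1)
= 1002 + 792 - 385 - 231 + 56 + 22 - 1
= 1255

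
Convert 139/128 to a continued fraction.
[1; 11, 1, 1, 1, 3]

Euclidean algorithm steps:
139 = 1 × 128 + 11
128 = 11 × 11 + 7
11 = 1 × 7 + 4
7 = 1 × 4 + 3
4 = 1 × 3 + 1
3 = 3 × 1 + 0
Continued fraction: [1; 11, 1, 1, 1, 3]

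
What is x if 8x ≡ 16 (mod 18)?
x ≡ 2 (mod 9)

gcd(8, 18) = 2, which divides 16, so solutions exist.
Divide through by 2: 4x ≡ 8 (mod 9).
Find 4^(-1) mod 9 by the extended Euclidean algorithm:
9 = 2 × 4 + 1  ⟹  1 = (1)·9 + (-2)·4
So (-2)·4 ≡ 1 (mod 9), i.e. 4^(-1) ≡ -2 ≡ 7 (mod 9).
x ≡ 7 × 8 = 56 ≡ 2 (mod 9).
Check: 8 × 2 = 16 ≡ 16 (mod 18).
x ≡ 2 (mod 9), giving 2 solutions mod 18.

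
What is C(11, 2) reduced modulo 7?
6

Using Lucas' theorem:
Write n=11 and k=2 in base 7:
n in base 7: [1, 4]
k in base 7: [0, 2]
C(11,2) mod 7 = ∏ C(n_i, k_i) mod 7
Digit binomials (mod 7): C(1,0) = 1; C(4,2) = 6
Product: 1 × 6 = 6 ≡ 6 (mod 7)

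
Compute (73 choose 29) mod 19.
8

Using Lucas' theorem:
Write n=73 and k=29 in base 19:
n in base 19: [3, 16]
k in base 19: [1, 10]
C(73,29) mod 19 = ∏ C(n_i, k_i) mod 19
Digit binomials (mod 19): C(3,1) = 3; C(16,10) = 8008 ≡ 9
Product: 3 × 9 = 27 ≡ 8 (mod 19)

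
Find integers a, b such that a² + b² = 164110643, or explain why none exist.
Not possible

Factorization: 164110643 = 73 × 131^3
By Fermat: n is sum of two squares iff every prime p ≡ 3 (mod 4) appears to even power.
Prime(s) ≡ 3 (mod 4) with odd exponent: [(131, 3)]
Therefore 164110643 cannot be expressed as a² + b².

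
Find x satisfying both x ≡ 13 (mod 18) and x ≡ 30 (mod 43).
589

Using Chinese Remainder Theorem:
M = 18 × 43 = 774
M1 = 43, M2 = 18
y1 = 43^(-1) mod 18 = 13
y2 = 18^(-1) mod 43 = 12
x = (13×43×13 + 30×18×12) mod 774 = 589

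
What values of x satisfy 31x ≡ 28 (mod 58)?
x ≡ 14 (mod 58)

gcd(31, 58) = 1, which divides 28, so solutions exist.
Find 31^(-1) mod 58 by the extended Euclidean algorithm:
58 = 1 × 31 + 27  ⟹  27 = (1)·58 + (-1)·31
31 = 1 × 27 + 4  ⟹  4 = (-1)·58 + (2)·31
27 = 6 × 4 + 3  ⟹  3 = (7)·58 + (-13)·31
4 = 1 × 3 + 1  ⟹  1 = (-8)·58 + (15)·31
So (15)·31 ≡ 1 (mod 58), i.e. 31^(-1) ≡ 15 (mod 58).
x ≡ 15 × 28 = 420 ≡ 14 (mod 58).
Check: 31 × 14 = 434 ≡ 28 (mod 58).
Unique solution: x ≡ 14 (mod 58)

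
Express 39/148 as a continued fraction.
[0; 3, 1, 3, 1, 7]

Euclidean algorithm steps:
39 = 0 × 148 + 39
148 = 3 × 39 + 31
39 = 1 × 31 + 8
31 = 3 × 8 + 7
8 = 1 × 7 + 1
7 = 7 × 1 + 0
Continued fraction: [0; 3, 1, 3, 1, 7]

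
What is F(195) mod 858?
170

Matrix identity: Q^n = [[F_(n+1), F_n], [F_n, F_(n-1)]] with Q = [[1,1],[1,0]].
n = 195 = 11000011₂. Square-and-multiply, entries mod 858:
Q^1 = [[1,1],[1,0]]
Q^3 = (Q^1)²·Q = [[3,2],[2,1]]
Q^6 = (Q^3)² = [[13,8],[8,5]]
Q^12 = (Q^6)² = [[233,144],[144,89]]
Q^24 = (Q^12)² = [[379,36],[36,343]]
Q^48 = (Q^24)² = [[793,252],[252,541]]
Q^97 = (Q^48)²·Q = [[637,805],[805,690]]
Q^195 = (Q^97)²·Q = [[195,170],[170,25]]
F_195 mod 858 = Q^195[0][1] = 170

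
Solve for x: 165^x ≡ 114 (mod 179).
47

Baby-step giant-step with step n = ⌈√179⌉ = 14.
Baby steps 165^j mod 179 (j:value) for j=0..13: 0:1, 1:165, 2:17, 3:120, 4:110, 5:71, 6:80, 7:133, 8:107, 9:113, 10:29, 11:131, 12:135, 13:79.
Giant-step multiplier: 165^(-14) ≡ 165^(178-14) = 165^164 ≡ 151 (mod 179).
Giant steps γ_i = 114·151^i mod 179: γ_0=114, γ_1=30, γ_2=55, γ_3=71 (in table at j=5).
x = i·n + j = 3·14 + 5 = 47.
Check: 165^47 ≡ 114 (mod 179).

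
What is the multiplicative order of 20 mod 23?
22

23 is prime, so ord(20) divides φ(23) = 22.
Divisors of 22: 1, 2, 11, 22.
Repeated squaring: 20^1 ≡ 20, 20^2 ≡ 9, 20^4 ≡ 12, 20^8 ≡ 6, 20^16 ≡ 13 (mod 23).
Test 20^d mod 23 for each divisor d in increasing order:
20^1 ≡ 20
20^2 ≡ 9
20^11 = 20^8·20^2·20^1 ≡ 22
20^22 = 20^16·20^4·20^2 ≡ 1  ← first divisor giving 1
The order is 22.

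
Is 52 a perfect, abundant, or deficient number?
deficient

Proper divisors of 52: sum = 1 + 2 + 4 + 13 + 26 = 46
Since 46 < 52, 52 is deficient.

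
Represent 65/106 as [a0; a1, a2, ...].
[0; 1, 1, 1, 1, 2, 2, 3]

Euclidean algorithm steps:
65 = 0 × 106 + 65
106 = 1 × 65 + 41
65 = 1 × 41 + 24
41 = 1 × 24 + 17
24 = 1 × 17 + 7
17 = 2 × 7 + 3
7 = 2 × 3 + 1
3 = 3 × 1 + 0
Continued fraction: [0; 1, 1, 1, 1, 2, 2, 3]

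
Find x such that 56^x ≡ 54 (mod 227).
129

Baby-step giant-step with step n = ⌈√227⌉ = 16.
Baby steps 56^j mod 227 (j:value) for j=0..15: 0:1, 1:56, 2:185, 3:145, 4:175, 5:39, 6:141, 7:178, 8:207, 9:15, 10:159, 11:51, 12:132, 13:128, 14:131, 15:72.
Giant-step multiplier: 56^(-16) ≡ 56^(226-16) = 56^210 ≡ 21 (mod 227).
Giant steps γ_i = 54·21^i mod 227: γ_0=54, γ_1=226, γ_2=206, γ_3=13, γ_4=46, γ_5=58, γ_6=83, γ_7=154, γ_8=56 (in table at j=1).
x = i·n + j = 8·16 + 1 = 129.
Check: 56^129 ≡ 54 (mod 227).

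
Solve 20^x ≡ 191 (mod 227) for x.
155

Baby-step giant-step with step n = ⌈√227⌉ = 16.
Baby steps 20^j mod 227 (j:value) for j=0..15: 0:1, 1:20, 2:173, 3:55, 4:192, 5:208, 6:74, 7:118, 8:90, 9:211, 10:134, 11:183, 12:28, 13:106, 14:77, 15:178.
Giant-step multiplier: 20^(-16) ≡ 20^(226-16) = 20^210 ≡ 186 (mod 227).
Giant steps γ_i = 191·186^i mod 227: γ_0=191, γ_1=114, γ_2=93, γ_3=46, γ_4=157, γ_5=146, γ_6=143, γ_7=39, γ_8=217, γ_9=183 (in table at j=11).
x = i·n + j = 9·16 + 11 = 155.
Check: 20^155 ≡ 191 (mod 227).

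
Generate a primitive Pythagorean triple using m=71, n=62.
(1197, 8804, 8885)

Euclid's formula: a = m² - n², b = 2mn, c = m² + n²
m = 71, n = 62
a = 71² - 62² = 5041 - 3844 = 1197
b = 2 × 71 × 62 = 8804
c = 71² + 62² = 5041 + 3844 = 8885
Verification: 1197² + 8804² = 1432809 + 77510416 = 78943225 = 8885² ✓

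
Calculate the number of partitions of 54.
386155

p(n) counts ways to write n as a sum of positive integers (order ignored).
Euler's pentagonal recurrence: p(k) = p(k-1) + p(k-2) - p(k-5) - p(k-7) + p(k-12) + p(k-15) - ... (offsets j(3j∓1)/2, signs ++--, p(0)=1, p(<0)=0).
DP table for k = 0..53: p(0)=1, p(1)=1, p(2)=2, p(3)=3, p(4)=5, p(5)=7, p(6)=11, p(7)=15, p(8)=22, p(9)=30, p(10)=42, p(11)=56, p(12)=77, p(13)=101, p(14)=135, p(15)=176, p(16)=231, p(17)=297, p(18)=385, p(19)=490, p(20)=627, p(21)=792, p(22)=1002, p(23)=1255, p(24)=1575, p(25)=1958, p(26)=2436, p(27)=3010, p(28)=3718, p(29)=4565, p(30)=5604, p(31)=6842, p(32)=8349, p(33)=10143, p(34)=12310, p(35)=14883, p(36)=17977, p(37)=21637, p(38)=26015, p(39)=31185, p(40)=37338, p(41)=44583, p(42)=53174, p(43)=63261, p(44)=75175, p(45)=89134, p(46)=105558, p(47)=124754, p(48)=147273, p(49)=173525, p(50)=204226, p(51)=239943, p(52)=281589, p(53)=329931.
Final step: p(54) = p(53) + p(52) - p(49) - p(47) + p(42) + p(39) - p(32) - p(28) + p(19) + p(14) - p(3)
= 329931 + 281589 - 173525 - 124754 + 53174 + 31185 - 8349 - 3718 + 490 + 135 - 3
= 386155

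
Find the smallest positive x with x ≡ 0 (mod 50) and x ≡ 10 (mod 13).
400

Using Chinese Remainder Theorem:
M = 50 × 13 = 650
M1 = 13, M2 = 50
y1 = 13^(-1) mod 50 = 27
y2 = 50^(-1) mod 13 = 6
x = (0×13×27 + 10×50×6) mod 650 = 400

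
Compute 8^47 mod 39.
5

Repeated squaring. Binary of 47 = 101111.
8^1 ≡ 8 (mod 39); 8^2 ≡ 25 (mod 39); 8^4 ≡ 1 (mod 39); 8^8 ≡ 1 (mod 39); 8^16 ≡ 1 (mod 39); 8^32 ≡ 1 (mod 39)
8^47 = 8^1 × 8^2 × 8^4 × 8^8 × 8^32 ≡ 5 (mod 39)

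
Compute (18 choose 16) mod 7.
6

Using Lucas' theorem:
Write n=18 and k=16 in base 7:
n in base 7: [2, 4]
k in base 7: [2, 2]
C(18,16) mod 7 = ∏ C(n_i, k_i) mod 7
Digit binomials (mod 7): C(2,2) = 1; C(4,2) = 6
Product: 1 × 6 = 6 ≡ 6 (mod 7)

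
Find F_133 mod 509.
264

Matrix identity: Q^n = [[F_(n+1), F_n], [F_n, F_(n-1)]] with Q = [[1,1],[1,0]].
n = 133 = 10000101₂. Square-and-multiply, entries mod 509:
Q^1 = [[1,1],[1,0]]
Q^2 = (Q^1)² = [[2,1],[1,1]]
Q^4 = (Q^2)² = [[5,3],[3,2]]
Q^8 = (Q^4)² = [[34,21],[21,13]]
Q^16 = (Q^8)² = [[70,478],[478,101]]
Q^33 = (Q^16)²·Q = [[51,262],[262,298]]
Q^66 = (Q^33)² = [[494,327],[327,167]]
Q^133 = (Q^66)²·Q = [[86,264],[264,331]]
F_133 mod 509 = Q^133[0][1] = 264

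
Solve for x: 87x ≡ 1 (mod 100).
23

gcd(87, 100) = 1, so the inverse exists.
Extended Euclidean algorithm on (100, 87):
100 = 1 × 87 + 13  ⟹  13 = (1)·100 + (-1)·87
87 = 6 × 13 + 9  ⟹  9 = (-6)·100 + (7)·87
13 = 1 × 9 + 4  ⟹  4 = (7)·100 + (-8)·87
9 = 2 × 4 + 1  ⟹  1 = (-20)·100 + (23)·87
So (23)·87 ≡ 1 (mod 100), i.e. 87^(-1) ≡ 23 (mod 100).
Check: 87 × 23 = 2001 ≡ 1 (mod 100)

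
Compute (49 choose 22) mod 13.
4

Using Lucas' theorem:
Write n=49 and k=22 in base 13:
n in base 13: [3, 10]
k in base 13: [1, 9]
C(49,22) mod 13 = ∏ C(n_i, k_i) mod 13
Digit binomials (mod 13): C(3,1) = 3; C(10,9) = 10
Product: 3 × 10 = 30 ≡ 4 (mod 13)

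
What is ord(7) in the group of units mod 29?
7

29 is prime, so ord(7) divides φ(29) = 28.
Divisors of 28: 1, 2, 4, 7, 14, 28.
Repeated squaring: 7^1 ≡ 7, 7^2 ≡ 20, 7^4 ≡ 23, 7^8 ≡ 7, 7^16 ≡ 20 (mod 29).
Test 7^d mod 29 for each divisor d in increasing order:
7^1 ≡ 7
7^2 ≡ 20
7^4 ≡ 23
7^7 = 7^4·7^2·7^1 ≡ 1  ← first divisor giving 1
The order is 7.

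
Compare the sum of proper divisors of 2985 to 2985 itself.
deficient

Proper divisors of 2985: sum = 1 + 3 + 5 + 15 + 199 + 597 + 995 = 1815
Since 1815 < 2985, 2985 is deficient.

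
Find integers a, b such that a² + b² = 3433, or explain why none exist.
27² + 52² (a=27, b=52)

Factorization: 3433 = 3433
By Fermat: n is sum of two squares iff every prime p ≡ 3 (mod 4) appears to even power.
All primes ≡ 3 (mod 4) appear to even power.
Search a = 0, 1, 2, … for 3433 - a² a perfect square: first hit at a = 27: 3433 - 729 = 2704 = 52².
3433 = 27² + 52² = 729 + 2704 ✓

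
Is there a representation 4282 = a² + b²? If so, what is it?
41² + 51² (a=41, b=51)

Factorization: 4282 = 2 × 2141
By Fermat: n is sum of two squares iff every prime p ≡ 3 (mod 4) appears to even power.
All primes ≡ 3 (mod 4) appear to even power.
Search a = 0, 1, 2, … for 4282 - a² a perfect square: first hit at a = 41: 4282 - 1681 = 2601 = 51².
4282 = 41² + 51² = 1681 + 2601 ✓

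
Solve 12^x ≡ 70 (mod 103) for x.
55

Baby-step giant-step with step n = ⌈√103⌉ = 11.
Baby steps 12^j mod 103 (j:value) for j=0..10: 0:1, 1:12, 2:41, 3:80, 4:33, 5:87, 6:14, 7:65, 8:59, 9:90, 10:50.
Giant-step multiplier: 12^(-11) ≡ 12^(102-11) = 12^91 ≡ 40 (mod 103).
Giant steps γ_i = 70·40^i mod 103: γ_0=70, γ_1=19, γ_2=39, γ_3=15, γ_4=85, γ_5=1 (in table at j=0).
x = i·n + j = 5·11 + 0 = 55.
Check: 12^55 ≡ 70 (mod 103).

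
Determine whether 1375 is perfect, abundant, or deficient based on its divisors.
deficient

Proper divisors of 1375: sum = 1 + 5 + 11 + 25 + 55 + 125 + 275 = 497
Since 497 < 1375, 1375 is deficient.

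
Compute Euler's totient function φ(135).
72

135 = 3^3 × 5
φ(n) = n × ∏(1 - 1/p) for each prime p dividing n
φ(135) = 135 × (1 - 1/3) × (1 - 1/5) = 72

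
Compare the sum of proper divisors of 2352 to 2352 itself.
abundant

Proper divisors of 2352: sum = 1 + 2 + 3 + 4 + 6 + 7 + 8 + 12 + ... + 392 + 588 + 784 + 1176 (29 divisors) = 4716
Since 4716 > 2352, 2352 is abundant.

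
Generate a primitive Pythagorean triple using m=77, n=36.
(4633, 5544, 7225)

Euclid's formula: a = m² - n², b = 2mn, c = m² + n²
m = 77, n = 36
a = 77² - 36² = 5929 - 1296 = 4633
b = 2 × 77 × 36 = 5544
c = 77² + 36² = 5929 + 1296 = 7225
Verification: 4633² + 5544² = 21464689 + 30735936 = 52200625 = 7225² ✓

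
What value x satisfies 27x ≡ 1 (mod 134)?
5

gcd(27, 134) = 1, so the inverse exists.
Extended Euclidean algorithm on (134, 27):
134 = 4 × 27 + 26  ⟹  26 = (1)·134 + (-4)·27
27 = 1 × 26 + 1  ⟹  1 = (-1)·134 + (5)·27
So (5)·27 ≡ 1 (mod 134), i.e. 27^(-1) ≡ 5 (mod 134).
Check: 27 × 5 = 135 ≡ 1 (mod 134)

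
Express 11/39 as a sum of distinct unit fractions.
1/4 + 1/32 + 1/1248

Greedy algorithm:
11/39: ceiling(39/11) = 4, use 1/4
5/156: ceiling(156/5) = 32, use 1/32
1/1248: ceiling(1248/1) = 1248, use 1/1248
Result: 11/39 = 1/4 + 1/32 + 1/1248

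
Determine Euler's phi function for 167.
166

167 = 167
φ(n) = n × ∏(1 - 1/p) for each prime p dividing n
φ(167) = 167 × (1 - 1/167) = 166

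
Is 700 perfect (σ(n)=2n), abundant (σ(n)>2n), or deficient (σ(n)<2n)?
abundant

Proper divisors of 700: sum = 1 + 2 + 4 + 5 + 7 + 10 + 14 + 20 + ... + 100 + 140 + 175 + 350 (17 divisors) = 1036
Since 1036 > 700, 700 is abundant.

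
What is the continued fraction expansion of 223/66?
[3; 2, 1, 1, 1, 3, 2]

Euclidean algorithm steps:
223 = 3 × 66 + 25
66 = 2 × 25 + 16
25 = 1 × 16 + 9
16 = 1 × 9 + 7
9 = 1 × 7 + 2
7 = 3 × 2 + 1
2 = 2 × 1 + 0
Continued fraction: [3; 2, 1, 1, 1, 3, 2]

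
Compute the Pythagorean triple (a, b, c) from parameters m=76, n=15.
(5551, 2280, 6001)

Euclid's formula: a = m² - n², b = 2mn, c = m² + n²
m = 76, n = 15
a = 76² - 15² = 5776 - 225 = 5551
b = 2 × 76 × 15 = 2280
c = 76² + 15² = 5776 + 225 = 6001
Verification: 5551² + 2280² = 30813601 + 5198400 = 36012001 = 6001² ✓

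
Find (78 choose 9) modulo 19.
0

Using Lucas' theorem:
Write n=78 and k=9 in base 19:
n in base 19: [4, 2]
k in base 19: [0, 9]
C(78,9) mod 19 = ∏ C(n_i, k_i) mod 19
Digit binomials (mod 19): C(4,0) = 1; C(2,9) = 0 (k_i > n_i)
Product: 1 × 0 = 0 ≡ 0 (mod 19)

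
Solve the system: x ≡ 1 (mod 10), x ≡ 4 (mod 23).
211

Using Chinese Remainder Theorem:
M = 10 × 23 = 230
M1 = 23, M2 = 10
y1 = 23^(-1) mod 10 = 7
y2 = 10^(-1) mod 23 = 7
x = (1×23×7 + 4×10×7) mod 230 = 211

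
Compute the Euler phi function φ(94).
46

94 = 2 × 47
φ(n) = n × ∏(1 - 1/p) for each prime p dividing n
φ(94) = 94 × (1 - 1/2) × (1 - 1/47) = 46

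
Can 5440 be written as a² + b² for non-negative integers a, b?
16² + 72² (a=16, b=72)

Factorization: 5440 = 2^6 × 5 × 17
By Fermat: n is sum of two squares iff every prime p ≡ 3 (mod 4) appears to even power.
All primes ≡ 3 (mod 4) appear to even power.
Search a = 0, 1, 2, … for 5440 - a² a perfect square: first hit at a = 16: 5440 - 256 = 5184 = 72².
5440 = 16² + 72² = 256 + 5184 ✓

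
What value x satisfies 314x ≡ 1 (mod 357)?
83

gcd(314, 357) = 1, so the inverse exists.
Extended Euclidean algorithm on (357, 314):
357 = 1 × 314 + 43  ⟹  43 = (1)·357 + (-1)·314
314 = 7 × 43 + 13  ⟹  13 = (-7)·357 + (8)·314
43 = 3 × 13 + 4  ⟹  4 = (22)·357 + (-25)·314
13 = 3 × 4 + 1  ⟹  1 = (-73)·357 + (83)·314
So (83)·314 ≡ 1 (mod 357), i.e. 314^(-1) ≡ 83 (mod 357).
Check: 314 × 83 = 26062 ≡ 1 (mod 357)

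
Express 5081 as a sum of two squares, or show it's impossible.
40² + 59² (a=40, b=59)

Factorization: 5081 = 5081
By Fermat: n is sum of two squares iff every prime p ≡ 3 (mod 4) appears to even power.
All primes ≡ 3 (mod 4) appear to even power.
Search a = 0, 1, 2, … for 5081 - a² a perfect square: first hit at a = 40: 5081 - 1600 = 3481 = 59².
5081 = 40² + 59² = 1600 + 3481 ✓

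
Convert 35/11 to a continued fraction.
[3; 5, 2]

Euclidean algorithm steps:
35 = 3 × 11 + 2
11 = 5 × 2 + 1
2 = 2 × 1 + 0
Continued fraction: [3; 5, 2]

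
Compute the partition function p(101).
214481126

p(n) counts ways to write n as a sum of positive integers (order ignored).
Euler's pentagonal recurrence: p(k) = p(k-1) + p(k-2) - p(k-5) - p(k-7) + p(k-12) + p(k-15) - ... (offsets j(3j∓1)/2, signs ++--, p(0)=1, p(<0)=0).
DP table for k = 0..100: p(0)=1, p(1)=1, p(2)=2, p(3)=3, p(4)=5, p(5)=7, p(6)=11, p(7)=15, p(8)=22, p(9)=30, p(10)=42, p(11)=56, p(12)=77, p(13)=101, p(14)=135, p(15)=176, p(16)=231, p(17)=297, p(18)=385, p(19)=490, p(20)=627, p(21)=792, p(22)=1002, p(23)=1255, p(24)=1575, p(25)=1958, p(26)=2436, p(27)=3010, p(28)=3718, p(29)=4565, p(30)=5604, p(31)=6842, p(32)=8349, p(33)=10143, p(34)=12310, p(35)=14883, p(36)=17977, p(37)=21637, p(38)=26015, p(39)=31185, p(40)=37338, p(41)=44583, p(42)=53174, p(43)=63261, p(44)=75175, p(45)=89134, p(46)=105558, p(47)=124754, p(48)=147273, p(49)=173525, p(50)=204226, p(51)=239943, p(52)=281589, p(53)=329931, p(54)=386155, p(55)=451276, p(56)=526823, p(57)=614154, p(58)=715220, p(59)=831820, p(60)=966467, p(61)=1121505, p(62)=1300156, p(63)=1505499, p(64)=1741630, p(65)=2012558, p(66)=2323520, p(67)=2679689, p(68)=3087735, p(69)=3554345, p(70)=4087968, p(71)=4697205, p(72)=5392783, p(73)=6185689, p(74)=7089500, p(75)=8118264, p(76)=9289091, p(77)=10619863, p(78)=12132164, p(79)=13848650, p(80)=15796476, p(81)=18004327, p(82)=20506255, p(83)=23338469, p(84)=26543660, p(85)=30167357, p(86)=34262962, p(87)=38887673, p(88)=44108109, p(89)=49995925, p(90)=56634173, p(91)=64112359, p(92)=72533807, p(93)=82010177, p(94)=92669720, p(95)=104651419, p(96)=118114304, p(97)=133230930, p(98)=150198136, p(99)=169229875, p(100)=190569292.
Final step: p(101) = p(100) + p(99) - p(96) - p(94) + p(89) + p(86) - p(79) - p(75) + p(66) + p(61) - p(50) - p(44) + p(31) + p(24) - p(9) - p(1)
= 190569292 + 169229875 - 118114304 - 92669720 + 49995925 + 34262962 - 13848650 - 8118264 + 2323520 + 1121505 - 204226 - 75175 + 6842 + 1575 - 30 - 1
= 214481126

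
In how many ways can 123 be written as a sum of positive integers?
2552338241

p(n) counts ways to write n as a sum of positive integers (order ignored).
Euler's pentagonal recurrence: p(k) = p(k-1) + p(k-2) - p(k-5) - p(k-7) + p(k-12) + p(k-15) - ... (offsets j(3j∓1)/2, signs ++--, p(0)=1, p(<0)=0).
DP table for k = 0..122: p(0)=1, p(1)=1, p(2)=2, p(3)=3, p(4)=5, p(5)=7, p(6)=11, p(7)=15, p(8)=22, p(9)=30, p(10)=42, p(11)=56, p(12)=77, p(13)=101, p(14)=135, p(15)=176, p(16)=231, p(17)=297, p(18)=385, p(19)=490, p(20)=627, p(21)=792, p(22)=1002, p(23)=1255, p(24)=1575, p(25)=1958, p(26)=2436, p(27)=3010, p(28)=3718, p(29)=4565, p(30)=5604, p(31)=6842, p(32)=8349, p(33)=10143, p(34)=12310, p(35)=14883, p(36)=17977, p(37)=21637, p(38)=26015, p(39)=31185, p(40)=37338, p(41)=44583, p(42)=53174, p(43)=63261, p(44)=75175, p(45)=89134, p(46)=105558, p(47)=124754, p(48)=147273, p(49)=173525, p(50)=204226, p(51)=239943, p(52)=281589, p(53)=329931, p(54)=386155, p(55)=451276, p(56)=526823, p(57)=614154, p(58)=715220, p(59)=831820, p(60)=966467, p(61)=1121505, p(62)=1300156, p(63)=1505499, p(64)=1741630, p(65)=2012558, p(66)=2323520, p(67)=2679689, p(68)=3087735, p(69)=3554345, p(70)=4087968, p(71)=4697205, p(72)=5392783, p(73)=6185689, p(74)=7089500, p(75)=8118264, p(76)=9289091, p(77)=10619863, p(78)=12132164, p(79)=13848650, p(80)=15796476, p(81)=18004327, p(82)=20506255, p(83)=23338469, p(84)=26543660, p(85)=30167357, p(86)=34262962, p(87)=38887673, p(88)=44108109, p(89)=49995925, p(90)=56634173, p(91)=64112359, p(92)=72533807, p(93)=82010177, p(94)=92669720, p(95)=104651419, p(96)=118114304, p(97)=133230930, p(98)=150198136, p(99)=169229875, p(100)=190569292, p(101)=214481126, p(102)=241265379, p(103)=271248950, p(104)=304801365, p(105)=342325709, p(106)=384276336, p(107)=431149389, p(108)=483502844, p(109)=541946240, p(110)=607163746, p(111)=679903203, p(112)=761002156, p(113)=851376628, p(114)=952050665, p(115)=1064144451, p(116)=1188908248, p(117)=1327710076, p(118)=1482074143, p(119)=1653668665, p(120)=1844349560, p(121)=2056148051, p(122)=2291320912.
Final step: p(123) = p(122) + p(121) - p(118) - p(116) + p(111) + p(108) - p(101) - p(97) + p(88) + p(83) - p(72) - p(66) + p(53) + p(46) - p(31) - p(23) + p(6)
= 2291320912 + 2056148051 - 1482074143 - 1188908248 + 679903203 + 483502844 - 214481126 - 133230930 + 44108109 + 23338469 - 5392783 - 2323520 + 329931 + 105558 - 6842 - 1255 + 11
= 2552338241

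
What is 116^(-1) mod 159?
122

gcd(116, 159) = 1, so the inverse exists.
Extended Euclidean algorithm on (159, 116):
159 = 1 × 116 + 43  ⟹  43 = (1)·159 + (-1)·116
116 = 2 × 43 + 30  ⟹  30 = (-2)·159 + (3)·116
43 = 1 × 30 + 13  ⟹  13 = (3)·159 + (-4)·116
30 = 2 × 13 + 4  ⟹  4 = (-8)·159 + (11)·116
13 = 3 × 4 + 1  ⟹  1 = (27)·159 + (-37)·116
So (-37)·116 ≡ 1 (mod 159), i.e. 116^(-1) ≡ -37 ≡ 122 (mod 159).
Check: 116 × 122 = 14152 ≡ 1 (mod 159)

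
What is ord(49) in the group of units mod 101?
50

101 is prime, so ord(49) divides φ(101) = 100.
Divisors of 100: 1, 2, 4, 5, 10, 20, 25, 50, 100.
Repeated squaring: 49^1 ≡ 49, 49^2 ≡ 78, 49^4 ≡ 24, 49^8 ≡ 71, 49^16 ≡ 92, 49^32 ≡ 81, 49^64 ≡ 97 (mod 101).
Test 49^d mod 101 for each divisor d in increasing order:
49^1 ≡ 49
49^2 ≡ 78
49^4 ≡ 24
49^5 = 49^4·49^1 ≡ 65
49^10 = 49^8·49^2 ≡ 84
49^20 = 49^16·49^4 ≡ 87
49^25 = 49^16·49^8·49^1 ≡ 100
49^50 = 49^32·49^16·49^2 ≡ 1  ← first divisor giving 1
The order is 50.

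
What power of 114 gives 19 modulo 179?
32

Baby-step giant-step with step n = ⌈√179⌉ = 14.
Baby steps 114^j mod 179 (j:value) for j=0..13: 0:1, 1:114, 2:108, 3:140, 4:29, 5:84, 6:89, 7:122, 8:125, 9:109, 10:75, 11:137, 12:45, 13:118.
Giant-step multiplier: 114^(-14) ≡ 114^(178-14) = 114^164 ≡ 126 (mod 179).
Giant steps γ_i = 19·126^i mod 179: γ_0=19, γ_1=67, γ_2=29 (in table at j=4).
x = i·n + j = 2·14 + 4 = 32.
Check: 114^32 ≡ 19 (mod 179).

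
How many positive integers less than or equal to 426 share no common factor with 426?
140

426 = 2 × 3 × 71
φ(n) = n × ∏(1 - 1/p) for each prime p dividing n
φ(426) = 426 × (1 - 1/2) × (1 - 1/3) × (1 - 1/71) = 140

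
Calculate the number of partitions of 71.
4697205

p(n) counts ways to write n as a sum of positive integers (order ignored).
Euler's pentagonal recurrence: p(k) = p(k-1) + p(k-2) - p(k-5) - p(k-7) + p(k-12) + p(k-15) - ... (offsets j(3j∓1)/2, signs ++--, p(0)=1, p(<0)=0).
DP table for k = 0..70: p(0)=1, p(1)=1, p(2)=2, p(3)=3, p(4)=5, p(5)=7, p(6)=11, p(7)=15, p(8)=22, p(9)=30, p(10)=42, p(11)=56, p(12)=77, p(13)=101, p(14)=135, p(15)=176, p(16)=231, p(17)=297, p(18)=385, p(19)=490, p(20)=627, p(21)=792, p(22)=1002, p(23)=1255, p(24)=1575, p(25)=1958, p(26)=2436, p(27)=3010, p(28)=3718, p(29)=4565, p(30)=5604, p(31)=6842, p(32)=8349, p(33)=10143, p(34)=12310, p(35)=14883, p(36)=17977, p(37)=21637, p(38)=26015, p(39)=31185, p(40)=37338, p(41)=44583, p(42)=53174, p(43)=63261, p(44)=75175, p(45)=89134, p(46)=105558, p(47)=124754, p(48)=147273, p(49)=173525, p(50)=204226, p(51)=239943, p(52)=281589, p(53)=329931, p(54)=386155, p(55)=451276, p(56)=526823, p(57)=614154, p(58)=715220, p(59)=831820, p(60)=966467, p(61)=1121505, p(62)=1300156, p(63)=1505499, p(64)=1741630, p(65)=2012558, p(66)=2323520, p(67)=2679689, p(68)=3087735, p(69)=3554345, p(70)=4087968.
Final step: p(71) = p(70) + p(69) - p(66) - p(64) + p(59) + p(56) - p(49) - p(45) + p(36) + p(31) - p(20) - p(14) + p(1)
= 4087968 + 3554345 - 2323520 - 1741630 + 831820 + 526823 - 173525 - 89134 + 17977 + 6842 - 627 - 135 + 1
= 4697205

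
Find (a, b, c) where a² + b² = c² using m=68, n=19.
(4263, 2584, 4985)

Euclid's formula: a = m² - n², b = 2mn, c = m² + n²
m = 68, n = 19
a = 68² - 19² = 4624 - 361 = 4263
b = 2 × 68 × 19 = 2584
c = 68² + 19² = 4624 + 361 = 4985
Verification: 4263² + 2584² = 18173169 + 6677056 = 24850225 = 4985² ✓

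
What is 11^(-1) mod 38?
7

gcd(11, 38) = 1, so the inverse exists.
Extended Euclidean algorithm on (38, 11):
38 = 3 × 11 + 5  ⟹  5 = (1)·38 + (-3)·11
11 = 2 × 5 + 1  ⟹  1 = (-2)·38 + (7)·11
So (7)·11 ≡ 1 (mod 38), i.e. 11^(-1) ≡ 7 (mod 38).
Check: 11 × 7 = 77 ≡ 1 (mod 38)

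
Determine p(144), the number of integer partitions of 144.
22540654445

p(n) counts ways to write n as a sum of positive integers (order ignored).
Euler's pentagonal recurrence: p(k) = p(k-1) + p(k-2) - p(k-5) - p(k-7) + p(k-12) + p(k-15) - ... (offsets j(3j∓1)/2, signs ++--, p(0)=1, p(<0)=0).
DP table for k = 0..143: p(0)=1, p(1)=1, p(2)=2, p(3)=3, p(4)=5, p(5)=7, p(6)=11, p(7)=15, p(8)=22, p(9)=30, p(10)=42, p(11)=56, p(12)=77, p(13)=101, p(14)=135, p(15)=176, p(16)=231, p(17)=297, p(18)=385, p(19)=490, p(20)=627, p(21)=792, p(22)=1002, p(23)=1255, p(24)=1575, p(25)=1958, p(26)=2436, p(27)=3010, p(28)=3718, p(29)=4565, p(30)=5604, p(31)=6842, p(32)=8349, p(33)=10143, p(34)=12310, p(35)=14883, p(36)=17977, p(37)=21637, p(38)=26015, p(39)=31185, p(40)=37338, p(41)=44583, p(42)=53174, p(43)=63261, p(44)=75175, p(45)=89134, p(46)=105558, p(47)=124754, p(48)=147273, p(49)=173525, p(50)=204226, p(51)=239943, p(52)=281589, p(53)=329931, p(54)=386155, p(55)=451276, p(56)=526823, p(57)=614154, p(58)=715220, p(59)=831820, p(60)=966467, p(61)=1121505, p(62)=1300156, p(63)=1505499, p(64)=1741630, p(65)=2012558, p(66)=2323520, p(67)=2679689, p(68)=3087735, p(69)=3554345, p(70)=4087968, p(71)=4697205, p(72)=5392783, p(73)=6185689, p(74)=7089500, p(75)=8118264, p(76)=9289091, p(77)=10619863, p(78)=12132164, p(79)=13848650, p(80)=15796476, p(81)=18004327, p(82)=20506255, p(83)=23338469, p(84)=26543660, p(85)=30167357, p(86)=34262962, p(87)=38887673, p(88)=44108109, p(89)=49995925, p(90)=56634173, p(91)=64112359, p(92)=72533807, p(93)=82010177, p(94)=92669720, p(95)=104651419, p(96)=118114304, p(97)=133230930, p(98)=150198136, p(99)=169229875, p(100)=190569292, p(101)=214481126, p(102)=241265379, p(103)=271248950, p(104)=304801365, p(105)=342325709, p(106)=384276336, p(107)=431149389, p(108)=483502844, p(109)=541946240, p(110)=607163746, p(111)=679903203, p(112)=761002156, p(113)=851376628, p(114)=952050665, p(115)=1064144451, p(116)=1188908248, p(117)=1327710076, p(118)=1482074143, p(119)=1653668665, p(120)=1844349560, p(121)=2056148051, p(122)=2291320912, p(123)=2552338241, p(124)=2841940500, p(125)=3163127352, p(126)=3519222692, p(127)=3913864295, p(128)=4351078600, p(129)=4835271870, p(130)=5371315400, p(131)=5964539504, p(132)=6620830889, p(133)=7346629512, p(134)=8149040695, p(135)=9035836076, p(136)=10015581680, p(137)=11097645016, p(138)=12292341831, p(139)=13610949895, p(140)=15065878135, p(141)=16670689208, p(142)=18440293320, p(143)=20390982757.
Final step: p(144) = p(143) + p(142) - p(139) - p(137) + p(132) + p(129) - p(122) - p(118) + p(109) + p(104) - p(93) - p(87) + p(74) + p(67) - p(52) - p(44) + p(27) + p(18)
= 20390982757 + 18440293320 - 13610949895 - 11097645016 + 6620830889 + 4835271870 - 2291320912 - 1482074143 + 541946240 + 304801365 - 82010177 - 38887673 + 7089500 + 2679689 - 281589 - 75175 + 3010 + 385
= 22540654445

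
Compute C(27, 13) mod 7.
3

Using Lucas' theorem:
Write n=27 and k=13 in base 7:
n in base 7: [3, 6]
k in base 7: [1, 6]
C(27,13) mod 7 = ∏ C(n_i, k_i) mod 7
Digit binomials (mod 7): C(3,1) = 3; C(6,6) = 1
Product: 3 × 1 = 3 ≡ 3 (mod 7)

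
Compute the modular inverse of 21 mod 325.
31

gcd(21, 325) = 1, so the inverse exists.
Extended Euclidean algorithm on (325, 21):
325 = 15 × 21 + 10  ⟹  10 = (1)·325 + (-15)·21
21 = 2 × 10 + 1  ⟹  1 = (-2)·325 + (31)·21
So (31)·21 ≡ 1 (mod 325), i.e. 21^(-1) ≡ 31 (mod 325).
Check: 21 × 31 = 651 ≡ 1 (mod 325)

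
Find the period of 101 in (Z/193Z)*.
96

193 is prime, so ord(101) divides φ(193) = 192.
Divisors of 192: 1, 2, 3, 4, 6, 8, 12, 16, 24, 32, 48, 64, 96, 192.
Repeated squaring: 101^1 ≡ 101, 101^2 ≡ 165, 101^4 ≡ 12, 101^8 ≡ 144, 101^16 ≡ 85, 101^32 ≡ 84, 101^64 ≡ 108, 101^128 ≡ 84 (mod 193).
Test 101^d mod 193 for each divisor d in increasing order:
101^1 ≡ 101
101^2 ≡ 165
101^3 = 101^2·101^1 ≡ 67
101^4 ≡ 12
101^6 = 101^4·101^2 ≡ 50
101^8 ≡ 144
101^12 = 101^8·101^4 ≡ 184
101^16 ≡ 85
101^24 = 101^16·101^8 ≡ 81
101^32 ≡ 84
101^48 = 101^32·101^16 ≡ 192
101^64 ≡ 108
101^96 = 101^64·101^32 ≡ 1  ← first divisor giving 1
The order is 96.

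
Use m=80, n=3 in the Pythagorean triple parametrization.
(6391, 480, 6409)

Euclid's formula: a = m² - n², b = 2mn, c = m² + n²
m = 80, n = 3
a = 80² - 3² = 6400 - 9 = 6391
b = 2 × 80 × 3 = 480
c = 80² + 3² = 6400 + 9 = 6409
Verification: 6391² + 480² = 40844881 + 230400 = 41075281 = 6409² ✓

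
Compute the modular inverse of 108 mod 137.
85

gcd(108, 137) = 1, so the inverse exists.
Extended Euclidean algorithm on (137, 108):
137 = 1 × 108 + 29  ⟹  29 = (1)·137 + (-1)·108
108 = 3 × 29 + 21  ⟹  21 = (-3)·137 + (4)·108
29 = 1 × 21 + 8  ⟹  8 = (4)·137 + (-5)·108
21 = 2 × 8 + 5  ⟹  5 = (-11)·137 + (14)·108
8 = 1 × 5 + 3  ⟹  3 = (15)·137 + (-19)·108
5 = 1 × 3 + 2  ⟹  2 = (-26)·137 + (33)·108
3 = 1 × 2 + 1  ⟹  1 = (41)·137 + (-52)·108
So (-52)·108 ≡ 1 (mod 137), i.e. 108^(-1) ≡ -52 ≡ 85 (mod 137).
Check: 108 × 85 = 9180 ≡ 1 (mod 137)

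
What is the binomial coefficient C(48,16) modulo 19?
0

Using Lucas' theorem:
Write n=48 and k=16 in base 19:
n in base 19: [2, 10]
k in base 19: [0, 16]
C(48,16) mod 19 = ∏ C(n_i, k_i) mod 19
Digit binomials (mod 19): C(2,0) = 1; C(10,16) = 0 (k_i > n_i)
Product: 1 × 0 = 0 ≡ 0 (mod 19)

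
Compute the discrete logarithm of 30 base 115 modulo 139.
28

Baby-step giant-step with step n = ⌈√139⌉ = 12.
Baby steps 115^j mod 139 (j:value) for j=0..11: 0:1, 1:115, 2:20, 3:76, 4:122, 5:130, 6:77, 7:98, 8:11, 9:14, 10:81, 11:2.
Giant-step multiplier: 115^(-12) ≡ 115^(138-12) = 115^126 ≡ 55 (mod 139).
Giant steps γ_i = 30·55^i mod 139: γ_0=30, γ_1=121, γ_2=122 (in table at j=4).
x = i·n + j = 2·12 + 4 = 28.
Check: 115^28 ≡ 30 (mod 139).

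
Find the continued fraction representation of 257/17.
[15; 8, 2]

Euclidean algorithm steps:
257 = 15 × 17 + 2
17 = 8 × 2 + 1
2 = 2 × 1 + 0
Continued fraction: [15; 8, 2]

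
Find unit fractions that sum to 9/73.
1/9 + 1/83 + 1/7791 + 1/70808504 + 1/10027688406627528

Greedy algorithm:
9/73: ceiling(73/9) = 9, use 1/9
8/657: ceiling(657/8) = 83, use 1/83
7/54531: ceiling(54531/7) = 7791, use 1/7791
2/141617007: ceiling(141617007/2) = 70808504, use 1/70808504
1/10027688406627528: ceiling(10027688406627528/1) = 10027688406627528, use 1/10027688406627528
Result: 9/73 = 1/9 + 1/83 + 1/7791 + 1/70808504 + 1/10027688406627528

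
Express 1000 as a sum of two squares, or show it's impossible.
10² + 30² (a=10, b=30)

Factorization: 1000 = 2^3 × 5^3
By Fermat: n is sum of two squares iff every prime p ≡ 3 (mod 4) appears to even power.
All primes ≡ 3 (mod 4) appear to even power.
Search a = 0, 1, 2, … for 1000 - a² a perfect square: first hit at a = 10: 1000 - 100 = 900 = 30².
1000 = 10² + 30² = 100 + 900 ✓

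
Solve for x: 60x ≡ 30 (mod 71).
x ≡ 36 (mod 71)

gcd(60, 71) = 1, which divides 30, so solutions exist.
Find 60^(-1) mod 71 by the extended Euclidean algorithm:
71 = 1 × 60 + 11  ⟹  11 = (1)·71 + (-1)·60
60 = 5 × 11 + 5  ⟹  5 = (-5)·71 + (6)·60
11 = 2 × 5 + 1  ⟹  1 = (11)·71 + (-13)·60
So (-13)·60 ≡ 1 (mod 71), i.e. 60^(-1) ≡ -13 ≡ 58 (mod 71).
x ≡ 58 × 30 = 1740 ≡ 36 (mod 71).
Check: 60 × 36 = 2160 ≡ 30 (mod 71).
Unique solution: x ≡ 36 (mod 71)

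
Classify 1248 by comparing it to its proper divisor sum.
abundant

Proper divisors of 1248: sum = 1 + 2 + 3 + 4 + 6 + 8 + 12 + 13 + ... + 208 + 312 + 416 + 624 (23 divisors) = 2280
Since 2280 > 1248, 1248 is abundant.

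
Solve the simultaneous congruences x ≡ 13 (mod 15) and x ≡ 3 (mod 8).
43

Using Chinese Remainder Theorem:
M = 15 × 8 = 120
M1 = 8, M2 = 15
y1 = 8^(-1) mod 15 = 2
y2 = 15^(-1) mod 8 = 7
x = (13×8×2 + 3×15×7) mod 120 = 43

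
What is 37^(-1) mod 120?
13

gcd(37, 120) = 1, so the inverse exists.
Extended Euclidean algorithm on (120, 37):
120 = 3 × 37 + 9  ⟹  9 = (1)·120 + (-3)·37
37 = 4 × 9 + 1  ⟹  1 = (-4)·120 + (13)·37
So (13)·37 ≡ 1 (mod 120), i.e. 37^(-1) ≡ 13 (mod 120).
Check: 37 × 13 = 481 ≡ 1 (mod 120)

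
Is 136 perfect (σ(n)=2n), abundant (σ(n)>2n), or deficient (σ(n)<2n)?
deficient

Proper divisors of 136: sum = 1 + 2 + 4 + 8 + 17 + 34 + 68 = 134
Since 134 < 136, 136 is deficient.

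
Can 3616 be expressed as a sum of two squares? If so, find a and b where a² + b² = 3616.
4² + 60² (a=4, b=60)

Factorization: 3616 = 2^5 × 113
By Fermat: n is sum of two squares iff every prime p ≡ 3 (mod 4) appears to even power.
All primes ≡ 3 (mod 4) appear to even power.
Search a = 0, 1, 2, … for 3616 - a² a perfect square: first hit at a = 4: 3616 - 16 = 3600 = 60².
3616 = 4² + 60² = 16 + 3600 ✓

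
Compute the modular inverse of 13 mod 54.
25

gcd(13, 54) = 1, so the inverse exists.
Extended Euclidean algorithm on (54, 13):
54 = 4 × 13 + 2  ⟹  2 = (1)·54 + (-4)·13
13 = 6 × 2 + 1  ⟹  1 = (-6)·54 + (25)·13
So (25)·13 ≡ 1 (mod 54), i.e. 13^(-1) ≡ 25 (mod 54).
Check: 13 × 25 = 325 ≡ 1 (mod 54)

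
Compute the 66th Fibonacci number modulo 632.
488

Matrix identity: Q^n = [[F_(n+1), F_n], [F_n, F_(n-1)]] with Q = [[1,1],[1,0]].
n = 66 = 1000010₂. Square-and-multiply, entries mod 632:
Q^1 = [[1,1],[1,0]]
Q^2 = (Q^1)² = [[2,1],[1,1]]
Q^4 = (Q^2)² = [[5,3],[3,2]]
Q^8 = (Q^4)² = [[34,21],[21,13]]
Q^16 = (Q^8)² = [[333,355],[355,610]]
Q^33 = (Q^16)²·Q = [[351,546],[546,437]]
Q^66 = (Q^33)² = [[405,488],[488,549]]
F_66 mod 632 = Q^66[0][1] = 488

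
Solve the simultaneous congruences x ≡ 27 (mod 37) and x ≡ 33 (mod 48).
1137

Using Chinese Remainder Theorem:
M = 37 × 48 = 1776
M1 = 48, M2 = 37
y1 = 48^(-1) mod 37 = 27
y2 = 37^(-1) mod 48 = 13
x = (27×48×27 + 33×37×13) mod 1776 = 1137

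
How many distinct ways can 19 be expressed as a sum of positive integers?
490

p(n) counts ways to write n as a sum of positive integers (order ignored).
Euler's pentagonal recurrence: p(k) = p(k-1) + p(k-2) - p(k-5) - p(k-7) + p(k-12) + p(k-15) - ... (offsets j(3j∓1)/2, signs ++--, p(0)=1, p(<0)=0).
DP table for k = 0..18: p(0)=1, p(1)=1, p(2)=2, p(3)=3, p(4)=5, p(5)=7, p(6)=11, p(7)=15, p(8)=22, p(9)=30, p(10)=42, p(11)=56, p(12)=77, p(13)=101, p(14)=135, p(15)=176, p(16)=231, p(17)=297, p(18)=385.
Final step: p(19) = p(18) + p(17) - p(14) - p(12) + p(7) + p(4)
= 385 + 297 - 135 - 77 + 15 + 5
= 490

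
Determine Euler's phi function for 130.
48

130 = 2 × 5 × 13
φ(n) = n × ∏(1 - 1/p) for each prime p dividing n
φ(130) = 130 × (1 - 1/2) × (1 - 1/5) × (1 - 1/13) = 48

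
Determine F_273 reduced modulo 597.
34

Matrix identity: Q^n = [[F_(n+1), F_n], [F_n, F_(n-1)]] with Q = [[1,1],[1,0]].
n = 273 = 100010001₂. Square-and-multiply, entries mod 597:
Q^1 = [[1,1],[1,0]]
Q^2 = (Q^1)² = [[2,1],[1,1]]
Q^4 = (Q^2)² = [[5,3],[3,2]]
Q^8 = (Q^4)² = [[34,21],[21,13]]
Q^17 = (Q^8)²·Q = [[196,403],[403,390]]
Q^34 = (Q^17)² = [[233,343],[343,487]]
Q^68 = (Q^34)² = [[2,399],[399,200]]
Q^136 = (Q^68)² = [[403,3],[3,400]]
Q^273 = (Q^136)²·Q = [[55,34],[34,21]]
F_273 mod 597 = Q^273[0][1] = 34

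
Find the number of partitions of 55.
451276

p(n) counts ways to write n as a sum of positive integers (order ignored).
Euler's pentagonal recurrence: p(k) = p(k-1) + p(k-2) - p(k-5) - p(k-7) + p(k-12) + p(k-15) - ... (offsets j(3j∓1)/2, signs ++--, p(0)=1, p(<0)=0).
DP table for k = 0..54: p(0)=1, p(1)=1, p(2)=2, p(3)=3, p(4)=5, p(5)=7, p(6)=11, p(7)=15, p(8)=22, p(9)=30, p(10)=42, p(11)=56, p(12)=77, p(13)=101, p(14)=135, p(15)=176, p(16)=231, p(17)=297, p(18)=385, p(19)=490, p(20)=627, p(21)=792, p(22)=1002, p(23)=1255, p(24)=1575, p(25)=1958, p(26)=2436, p(27)=3010, p(28)=3718, p(29)=4565, p(30)=5604, p(31)=6842, p(32)=8349, p(33)=10143, p(34)=12310, p(35)=14883, p(36)=17977, p(37)=21637, p(38)=26015, p(39)=31185, p(40)=37338, p(41)=44583, p(42)=53174, p(43)=63261, p(44)=75175, p(45)=89134, p(46)=105558, p(47)=124754, p(48)=147273, p(49)=173525, p(50)=204226, p(51)=239943, p(52)=281589, p(53)=329931, p(54)=386155.
Final step: p(55) = p(54) + p(53) - p(50) - p(48) + p(43) + p(40) - p(33) - p(29) + p(20) + p(15) - p(4)
= 386155 + 329931 - 204226 - 147273 + 63261 + 37338 - 10143 - 4565 + 627 + 176 - 5
= 451276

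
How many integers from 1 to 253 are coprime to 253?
220

253 = 11 × 23
φ(n) = n × ∏(1 - 1/p) for each prime p dividing n
φ(253) = 253 × (1 - 1/11) × (1 - 1/23) = 220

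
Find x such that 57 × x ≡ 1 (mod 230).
113

gcd(57, 230) = 1, so the inverse exists.
Extended Euclidean algorithm on (230, 57):
230 = 4 × 57 + 2  ⟹  2 = (1)·230 + (-4)·57
57 = 28 × 2 + 1  ⟹  1 = (-28)·230 + (113)·57
So (113)·57 ≡ 1 (mod 230), i.e. 57^(-1) ≡ 113 (mod 230).
Check: 57 × 113 = 6441 ≡ 1 (mod 230)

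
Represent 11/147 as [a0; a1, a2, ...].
[0; 13, 2, 1, 3]

Euclidean algorithm steps:
11 = 0 × 147 + 11
147 = 13 × 11 + 4
11 = 2 × 4 + 3
4 = 1 × 3 + 1
3 = 3 × 1 + 0
Continued fraction: [0; 13, 2, 1, 3]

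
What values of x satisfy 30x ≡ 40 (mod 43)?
x ≡ 30 (mod 43)

gcd(30, 43) = 1, which divides 40, so solutions exist.
Find 30^(-1) mod 43 by the extended Euclidean algorithm:
43 = 1 × 30 + 13  ⟹  13 = (1)·43 + (-1)·30
30 = 2 × 13 + 4  ⟹  4 = (-2)·43 + (3)·30
13 = 3 × 4 + 1  ⟹  1 = (7)·43 + (-10)·30
So (-10)·30 ≡ 1 (mod 43), i.e. 30^(-1) ≡ -10 ≡ 33 (mod 43).
x ≡ 33 × 40 = 1320 ≡ 30 (mod 43).
Check: 30 × 30 = 900 ≡ 40 (mod 43).
Unique solution: x ≡ 30 (mod 43)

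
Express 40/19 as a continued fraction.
[2; 9, 2]

Euclidean algorithm steps:
40 = 2 × 19 + 2
19 = 9 × 2 + 1
2 = 2 × 1 + 0
Continued fraction: [2; 9, 2]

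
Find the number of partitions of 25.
1958

p(n) counts ways to write n as a sum of positive integers (order ignored).
Euler's pentagonal recurrence: p(k) = p(k-1) + p(k-2) - p(k-5) - p(k-7) + p(k-12) + p(k-15) - ... (offsets j(3j∓1)/2, signs ++--, p(0)=1, p(<0)=0).
DP table for k = 0..24: p(0)=1, p(1)=1, p(2)=2, p(3)=3, p(4)=5, p(5)=7, p(6)=11, p(7)=15, p(8)=22, p(9)=30, p(10)=42, p(11)=56, p(12)=77, p(13)=101, p(14)=135, p(15)=176, p(16)=231, p(17)=297, p(18)=385, p(19)=490, p(20)=627, p(21)=792, p(22)=1002, p(23)=1255, p(24)=1575.
Final step: p(25) = p(24) + p(23) - p(20) - p(18) + p(13) + p(10) - p(3)
= 1575 + 1255 - 627 - 385 + 101 + 42 - 3
= 1958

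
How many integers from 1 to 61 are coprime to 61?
60

61 = 61
φ(n) = n × ∏(1 - 1/p) for each prime p dividing n
φ(61) = 61 × (1 - 1/61) = 60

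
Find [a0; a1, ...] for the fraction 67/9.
[7; 2, 4]

Euclidean algorithm steps:
67 = 7 × 9 + 4
9 = 2 × 4 + 1
4 = 4 × 1 + 0
Continued fraction: [7; 2, 4]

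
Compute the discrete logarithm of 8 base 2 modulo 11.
3

Baby-step giant-step with step n = ⌈√11⌉ = 4.
Baby steps 2^j mod 11 (j:value) for j=0..3: 0:1, 1:2, 2:4, 3:8.
h = 8 is already in the table at j=3, so x = 3.
Check: 2^3 ≡ 8 (mod 11).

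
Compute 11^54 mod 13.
12

Repeated squaring. Binary of 54 = 110110.
11^1 ≡ 11 (mod 13); 11^2 ≡ 4 (mod 13); 11^4 ≡ 3 (mod 13); 11^8 ≡ 9 (mod 13); 11^16 ≡ 3 (mod 13); 11^32 ≡ 9 (mod 13)
11^54 = 11^2 × 11^4 × 11^16 × 11^32 ≡ 12 (mod 13)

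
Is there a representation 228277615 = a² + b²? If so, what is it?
Not possible

Factorization: 228277615 = 5 × 17 × 139^3
By Fermat: n is sum of two squares iff every prime p ≡ 3 (mod 4) appears to even power.
Prime(s) ≡ 3 (mod 4) with odd exponent: [(139, 3)]
Therefore 228277615 cannot be expressed as a² + b².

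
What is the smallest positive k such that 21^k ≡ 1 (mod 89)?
44

89 is prime, so ord(21) divides φ(89) = 88.
Divisors of 88: 1, 2, 4, 8, 11, 22, 44, 88.
Repeated squaring: 21^1 ≡ 21, 21^2 ≡ 85, 21^4 ≡ 16, 21^8 ≡ 78, 21^16 ≡ 32, 21^32 ≡ 45, 21^64 ≡ 67 (mod 89).
Test 21^d mod 89 for each divisor d in increasing order:
21^1 ≡ 21
21^2 ≡ 85
21^4 ≡ 16
21^8 ≡ 78
21^11 = 21^8·21^2·21^1 ≡ 34
21^22 = 21^16·21^4·21^2 ≡ 88
21^44 = 21^32·21^8·21^4 ≡ 1  ← first divisor giving 1
The order is 44.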